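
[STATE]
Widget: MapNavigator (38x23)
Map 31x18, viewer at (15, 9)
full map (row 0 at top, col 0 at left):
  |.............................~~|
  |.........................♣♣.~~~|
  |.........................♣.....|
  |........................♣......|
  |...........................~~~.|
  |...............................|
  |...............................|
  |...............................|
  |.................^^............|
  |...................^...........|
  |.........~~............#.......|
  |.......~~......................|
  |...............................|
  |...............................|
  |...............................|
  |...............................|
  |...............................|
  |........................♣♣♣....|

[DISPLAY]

                                      
                                      
    .............................~~   
    .........................♣♣.~~~   
    .........................♣.....   
    ........................♣......   
    ...........................~~~.   
    ...............................   
    ...............................   
    ...............................   
    .................^^............   
    ...............@...^...........   
    .........~~............#.......   
    .......~~......................   
    ...............................   
    ...............................   
    ...............................   
    ...............................   
    ...............................   
    ........................♣♣♣....   
                                      
                                      
                                      


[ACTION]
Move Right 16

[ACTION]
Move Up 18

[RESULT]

                                      
                                      
                                      
                                      
                                      
                                      
                                      
                                      
                                      
                                      
                                      
..................~@                  
..............♣♣.~~~                  
..............♣.....                  
.............♣......                  
................~~~.                  
....................                  
....................                  
....................                  
......^^............                  
........^...........                  
............#.......                  
....................                  


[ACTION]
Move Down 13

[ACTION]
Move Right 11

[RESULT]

..............♣.....                  
.............♣......                  
................~~~.                  
....................                  
....................                  
....................                  
......^^............                  
........^...........                  
............#.......                  
....................                  
....................                  
...................@                  
....................                  
....................                  
....................                  
.............♣♣♣....                  
                                      
                                      
                                      
                                      
                                      
                                      
                                      


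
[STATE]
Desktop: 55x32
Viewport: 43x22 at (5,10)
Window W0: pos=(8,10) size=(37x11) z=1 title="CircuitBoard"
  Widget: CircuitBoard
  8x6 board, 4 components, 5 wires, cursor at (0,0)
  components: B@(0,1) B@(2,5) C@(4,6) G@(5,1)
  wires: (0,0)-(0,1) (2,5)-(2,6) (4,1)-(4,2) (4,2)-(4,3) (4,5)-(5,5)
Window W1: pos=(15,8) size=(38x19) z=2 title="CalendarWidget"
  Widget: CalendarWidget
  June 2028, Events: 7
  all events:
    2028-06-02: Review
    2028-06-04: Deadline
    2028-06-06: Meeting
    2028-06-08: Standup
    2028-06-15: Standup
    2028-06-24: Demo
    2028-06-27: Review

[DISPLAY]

   ┏━━━━━━┠────────────────────────────────
   ┃ Circu┃             June 2028          
   ┠──────┃Mo Tu We Th Fr Sa Su            
   ┃   0 1┃          1  2*  3  4*          
   ┃0  [.]┃ 5  6*  7  8*  9 10 11          
   ┃      ┃12 13 14 15* 16 17 18           
   ┃1     ┃19 20 21 22 23 24* 25           
   ┃      ┃26 27* 28 29 30                 
   ┃2     ┃                                
   ┃      ┃                                
   ┗━━━━━━┃                                
          ┃                                
          ┃                                
          ┃                                
          ┃                                
          ┃                                
          ┗━━━━━━━━━━━━━━━━━━━━━━━━━━━━━━━━
                                           
                                           
                                           
                                           
                                           


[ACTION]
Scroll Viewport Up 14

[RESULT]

                                           
                                           
                                           
                                           
                                           
                                           
                                           
                                           
          ┏━━━━━━━━━━━━━━━━━━━━━━━━━━━━━━━━
          ┃ CalendarWidget                 
   ┏━━━━━━┠────────────────────────────────
   ┃ Circu┃             June 2028          
   ┠──────┃Mo Tu We Th Fr Sa Su            
   ┃   0 1┃          1  2*  3  4*          
   ┃0  [.]┃ 5  6*  7  8*  9 10 11          
   ┃      ┃12 13 14 15* 16 17 18           
   ┃1     ┃19 20 21 22 23 24* 25           
   ┃      ┃26 27* 28 29 30                 
   ┃2     ┃                                
   ┃      ┃                                
   ┗━━━━━━┃                                
          ┃                                


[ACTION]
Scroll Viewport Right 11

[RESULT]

                                           
                                           
                                           
                                           
                                           
                                           
                                           
                                           
   ┏━━━━━━━━━━━━━━━━━━━━━━━━━━━━━━━━━━━━┓  
   ┃ CalendarWidget                     ┃  
━━━┠────────────────────────────────────┨  
rcu┃             June 2028              ┃  
───┃Mo Tu We Th Fr Sa Su                ┃  
0 1┃          1  2*  3  4*              ┃  
[.]┃ 5  6*  7  8*  9 10 11              ┃  
   ┃12 13 14 15* 16 17 18               ┃  
   ┃19 20 21 22 23 24* 25               ┃  
   ┃26 27* 28 29 30                     ┃  
   ┃                                    ┃  
   ┃                                    ┃  
━━━┃                                    ┃  
   ┃                                    ┃  


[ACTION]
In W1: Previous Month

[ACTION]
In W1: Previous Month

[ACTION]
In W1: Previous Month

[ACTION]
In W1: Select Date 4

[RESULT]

                                           
                                           
                                           
                                           
                                           
                                           
                                           
                                           
   ┏━━━━━━━━━━━━━━━━━━━━━━━━━━━━━━━━━━━━┓  
   ┃ CalendarWidget                     ┃  
━━━┠────────────────────────────────────┨  
rcu┃             March 2028             ┃  
───┃Mo Tu We Th Fr Sa Su                ┃  
0 1┃       1  2  3 [ 4]  5              ┃  
[.]┃ 6  7  8  9 10 11 12                ┃  
   ┃13 14 15 16 17 18 19                ┃  
   ┃20 21 22 23 24 25 26                ┃  
   ┃27 28 29 30 31                      ┃  
   ┃                                    ┃  
   ┃                                    ┃  
━━━┃                                    ┃  
   ┃                                    ┃  


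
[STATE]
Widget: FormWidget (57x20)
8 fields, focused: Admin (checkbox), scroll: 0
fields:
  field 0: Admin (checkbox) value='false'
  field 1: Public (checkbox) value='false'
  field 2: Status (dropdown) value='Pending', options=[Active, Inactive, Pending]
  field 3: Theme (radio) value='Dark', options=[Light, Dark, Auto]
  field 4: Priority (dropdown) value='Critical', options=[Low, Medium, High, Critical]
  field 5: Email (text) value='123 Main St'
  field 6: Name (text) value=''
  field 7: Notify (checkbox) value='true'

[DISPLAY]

> Admin:      [ ]                                        
  Public:     [ ]                                        
  Status:     [Pending                                 ▼]
  Theme:      ( ) Light  (●) Dark  ( ) Auto              
  Priority:   [Critical                                ▼]
  Email:      [123 Main St                              ]
  Name:       [                                         ]
  Notify:     [x]                                        
                                                         
                                                         
                                                         
                                                         
                                                         
                                                         
                                                         
                                                         
                                                         
                                                         
                                                         
                                                         


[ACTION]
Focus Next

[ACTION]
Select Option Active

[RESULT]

  Admin:      [ ]                                        
> Public:     [ ]                                        
  Status:     [Pending                                 ▼]
  Theme:      ( ) Light  (●) Dark  ( ) Auto              
  Priority:   [Critical                                ▼]
  Email:      [123 Main St                              ]
  Name:       [                                         ]
  Notify:     [x]                                        
                                                         
                                                         
                                                         
                                                         
                                                         
                                                         
                                                         
                                                         
                                                         
                                                         
                                                         
                                                         


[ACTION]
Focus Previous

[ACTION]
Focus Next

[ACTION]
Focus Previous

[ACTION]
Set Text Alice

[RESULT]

> Admin:      [ ]                                        
  Public:     [ ]                                        
  Status:     [Pending                                 ▼]
  Theme:      ( ) Light  (●) Dark  ( ) Auto              
  Priority:   [Critical                                ▼]
  Email:      [123 Main St                              ]
  Name:       [                                         ]
  Notify:     [x]                                        
                                                         
                                                         
                                                         
                                                         
                                                         
                                                         
                                                         
                                                         
                                                         
                                                         
                                                         
                                                         


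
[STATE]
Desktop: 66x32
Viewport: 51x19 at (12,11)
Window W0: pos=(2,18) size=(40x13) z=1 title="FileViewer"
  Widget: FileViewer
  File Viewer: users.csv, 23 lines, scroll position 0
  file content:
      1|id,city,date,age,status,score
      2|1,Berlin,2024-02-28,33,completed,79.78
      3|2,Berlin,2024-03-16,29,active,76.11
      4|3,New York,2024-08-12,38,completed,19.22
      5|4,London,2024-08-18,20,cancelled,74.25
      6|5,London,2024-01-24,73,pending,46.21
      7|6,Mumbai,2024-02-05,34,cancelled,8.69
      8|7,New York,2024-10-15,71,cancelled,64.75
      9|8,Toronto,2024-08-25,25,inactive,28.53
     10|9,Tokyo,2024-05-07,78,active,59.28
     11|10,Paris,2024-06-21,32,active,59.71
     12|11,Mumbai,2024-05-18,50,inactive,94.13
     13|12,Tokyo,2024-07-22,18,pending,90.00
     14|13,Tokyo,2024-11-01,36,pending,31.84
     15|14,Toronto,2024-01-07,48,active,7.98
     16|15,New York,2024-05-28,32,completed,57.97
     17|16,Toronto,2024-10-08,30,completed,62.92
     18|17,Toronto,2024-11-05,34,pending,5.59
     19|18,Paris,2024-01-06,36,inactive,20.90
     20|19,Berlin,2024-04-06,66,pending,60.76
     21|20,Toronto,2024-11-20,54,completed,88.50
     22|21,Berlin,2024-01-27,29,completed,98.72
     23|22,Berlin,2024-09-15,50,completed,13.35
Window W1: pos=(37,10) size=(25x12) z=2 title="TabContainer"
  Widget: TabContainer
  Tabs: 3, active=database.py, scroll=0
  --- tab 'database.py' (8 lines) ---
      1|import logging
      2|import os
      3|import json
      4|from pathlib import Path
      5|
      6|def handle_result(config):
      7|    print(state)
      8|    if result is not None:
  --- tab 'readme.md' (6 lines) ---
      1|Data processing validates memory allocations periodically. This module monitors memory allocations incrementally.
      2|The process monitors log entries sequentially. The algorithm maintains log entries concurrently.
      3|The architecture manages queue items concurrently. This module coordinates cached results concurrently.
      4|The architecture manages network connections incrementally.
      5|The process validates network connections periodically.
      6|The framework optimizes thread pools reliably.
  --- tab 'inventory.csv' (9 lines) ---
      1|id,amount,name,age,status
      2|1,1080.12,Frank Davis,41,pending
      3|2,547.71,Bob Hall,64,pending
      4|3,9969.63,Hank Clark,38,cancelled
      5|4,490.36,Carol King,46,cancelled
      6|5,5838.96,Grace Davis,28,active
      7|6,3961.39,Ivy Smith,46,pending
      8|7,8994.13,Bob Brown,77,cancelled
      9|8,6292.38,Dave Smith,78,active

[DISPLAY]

                         ┃ TabContainer          ┃ 
                         ┠───────────────────────┨ 
                         ┃[database.py]│ readme.m┃ 
                         ┃───────────────────────┃ 
                         ┃import logging         ┃ 
                         ┃import os              ┃ 
                         ┃import json            ┃ 
━━━━━━━━━━━━━━━━━━━━━━━━━┃from pathlib import Pat┃ 
er                       ┃                       ┃ 
─────────────────────────┃def handle_result(confi┃ 
ate,age,status,score     ┗━━━━━━━━━━━━━━━━━━━━━━━┛ 
2024-02-28,33,completed,79.7█┃                     
2024-03-16,29,active,76.11  ░┃                     
k,2024-08-12,38,completed,19░┃                     
2024-08-18,20,cancelled,74.2░┃                     
2024-01-24,73,pending,46.21 ░┃                     
2024-02-05,34,cancelled,8.69░┃                     
k,2024-10-15,71,cancelled,64░┃                     
,2024-08-25,25,inactive,28.5▼┃                     


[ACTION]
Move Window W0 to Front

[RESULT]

                         ┃ TabContainer          ┃ 
                         ┠───────────────────────┨ 
                         ┃[database.py]│ readme.m┃ 
                         ┃───────────────────────┃ 
                         ┃import logging         ┃ 
                         ┃import os              ┃ 
                         ┃import json            ┃ 
━━━━━━━━━━━━━━━━━━━━━━━━━━━━━┓ pathlib import Pat┃ 
er                           ┃                   ┃ 
─────────────────────────────┨handle_result(confi┃ 
ate,age,status,score        ▲┃━━━━━━━━━━━━━━━━━━━┛ 
2024-02-28,33,completed,79.7█┃                     
2024-03-16,29,active,76.11  ░┃                     
k,2024-08-12,38,completed,19░┃                     
2024-08-18,20,cancelled,74.2░┃                     
2024-01-24,73,pending,46.21 ░┃                     
2024-02-05,34,cancelled,8.69░┃                     
k,2024-10-15,71,cancelled,64░┃                     
,2024-08-25,25,inactive,28.5▼┃                     


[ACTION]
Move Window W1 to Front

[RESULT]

                         ┃ TabContainer          ┃ 
                         ┠───────────────────────┨ 
                         ┃[database.py]│ readme.m┃ 
                         ┃───────────────────────┃ 
                         ┃import logging         ┃ 
                         ┃import os              ┃ 
                         ┃import json            ┃ 
━━━━━━━━━━━━━━━━━━━━━━━━━┃from pathlib import Pat┃ 
er                       ┃                       ┃ 
─────────────────────────┃def handle_result(confi┃ 
ate,age,status,score     ┗━━━━━━━━━━━━━━━━━━━━━━━┛ 
2024-02-28,33,completed,79.7█┃                     
2024-03-16,29,active,76.11  ░┃                     
k,2024-08-12,38,completed,19░┃                     
2024-08-18,20,cancelled,74.2░┃                     
2024-01-24,73,pending,46.21 ░┃                     
2024-02-05,34,cancelled,8.69░┃                     
k,2024-10-15,71,cancelled,64░┃                     
,2024-08-25,25,inactive,28.5▼┃                     


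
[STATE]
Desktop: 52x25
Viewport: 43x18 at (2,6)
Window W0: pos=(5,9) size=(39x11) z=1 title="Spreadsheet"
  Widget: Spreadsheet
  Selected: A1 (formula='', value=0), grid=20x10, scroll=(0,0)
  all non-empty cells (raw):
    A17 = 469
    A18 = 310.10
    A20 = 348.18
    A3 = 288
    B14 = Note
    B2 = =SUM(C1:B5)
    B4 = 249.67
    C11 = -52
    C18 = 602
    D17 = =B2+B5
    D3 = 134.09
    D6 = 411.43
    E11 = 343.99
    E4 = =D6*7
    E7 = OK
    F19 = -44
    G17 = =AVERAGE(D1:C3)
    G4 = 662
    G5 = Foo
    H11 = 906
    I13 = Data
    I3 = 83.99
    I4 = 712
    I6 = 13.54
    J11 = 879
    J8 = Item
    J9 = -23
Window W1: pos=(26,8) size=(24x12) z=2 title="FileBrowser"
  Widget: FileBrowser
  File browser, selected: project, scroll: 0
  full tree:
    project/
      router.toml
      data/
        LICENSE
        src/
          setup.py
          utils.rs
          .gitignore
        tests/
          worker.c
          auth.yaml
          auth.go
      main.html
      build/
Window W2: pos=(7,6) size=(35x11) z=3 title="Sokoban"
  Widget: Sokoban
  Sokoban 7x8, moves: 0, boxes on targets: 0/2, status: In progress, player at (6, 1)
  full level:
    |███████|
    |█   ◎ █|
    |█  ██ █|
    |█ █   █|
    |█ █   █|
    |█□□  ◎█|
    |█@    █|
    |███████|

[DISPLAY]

     ┏━━━━━━━━━━━━━━━━━━━━━━━━━━━━━━━━━┓   
     ┃ Sokoban                         ┃   
     ┠─────────────────────────────────┨━━━
   ┏━┃███████                          ┃   
   ┃ ┃█   ◎ █                          ┃───
   ┠─┃█  ██ █                          ┃   
   ┃A┃█ █   █                          ┃   
   ┃ ┃█ █   █                          ┃   
   ┃-┃█□□  ◎█                          ┃   
   ┃ ┃█@    █                          ┃   
   ┃ ┗━━━━━━━━━━━━━━━━━━━━━━━━━━━━━━━━━┛   
   ┃  3      288       0┃                  
   ┃  4        0  249.67┃                  
   ┗━━━━━━━━━━━━━━━━━━━━┗━━━━━━━━━━━━━━━━━━
                                           
                                           
                                           
                                           


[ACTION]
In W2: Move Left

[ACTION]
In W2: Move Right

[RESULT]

     ┏━━━━━━━━━━━━━━━━━━━━━━━━━━━━━━━━━┓   
     ┃ Sokoban                         ┃   
     ┠─────────────────────────────────┨━━━
   ┏━┃███████                          ┃   
   ┃ ┃█   ◎ █                          ┃───
   ┠─┃█  ██ █                          ┃   
   ┃A┃█ █   █                          ┃   
   ┃ ┃█ █   █                          ┃   
   ┃-┃█□□  ◎█                          ┃   
   ┃ ┃█ @   █                          ┃   
   ┃ ┗━━━━━━━━━━━━━━━━━━━━━━━━━━━━━━━━━┛   
   ┃  3      288       0┃                  
   ┃  4        0  249.67┃                  
   ┗━━━━━━━━━━━━━━━━━━━━┗━━━━━━━━━━━━━━━━━━
                                           
                                           
                                           
                                           


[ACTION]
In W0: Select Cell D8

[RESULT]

     ┏━━━━━━━━━━━━━━━━━━━━━━━━━━━━━━━━━┓   
     ┃ Sokoban                         ┃   
     ┠─────────────────────────────────┨━━━
   ┏━┃███████                          ┃   
   ┃ ┃█   ◎ █                          ┃───
   ┠─┃█  ██ █                          ┃   
   ┃D┃█ █   █                          ┃   
   ┃ ┃█ █   █                          ┃   
   ┃-┃█□□  ◎█                          ┃   
   ┃ ┃█ @   █                          ┃   
   ┃ ┗━━━━━━━━━━━━━━━━━━━━━━━━━━━━━━━━━┛   
   ┃  3      288       0┃                  
   ┃  4        0  249.67┃                  
   ┗━━━━━━━━━━━━━━━━━━━━┗━━━━━━━━━━━━━━━━━━
                                           
                                           
                                           
                                           


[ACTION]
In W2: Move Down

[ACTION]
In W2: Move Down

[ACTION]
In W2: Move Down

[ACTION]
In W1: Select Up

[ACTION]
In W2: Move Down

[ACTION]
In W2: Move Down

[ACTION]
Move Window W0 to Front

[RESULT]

     ┏━━━━━━━━━━━━━━━━━━━━━━━━━━━━━━━━━┓   
     ┃ Sokoban                         ┃   
     ┠─────────────────────────────────┨━━━
   ┏━━━━━━━━━━━━━━━━━━━━━━━━━━━━━━━━━━━━━┓ 
   ┃ Spreadsheet                         ┃─
   ┠─────────────────────────────────────┨ 
   ┃D8:                                  ┃ 
   ┃       A       B       C       D     ┃ 
   ┃-------------------------------------┃ 
   ┃  1        0       0       0       0 ┃ 
   ┃  2        0#CIRC!         0       0 ┃ 
   ┃  3      288       0       0  134.09 ┃ 
   ┃  4        0  249.67       0       0 ┃ 
   ┗━━━━━━━━━━━━━━━━━━━━━━━━━━━━━━━━━━━━━┛━
                                           
                                           
                                           
                                           


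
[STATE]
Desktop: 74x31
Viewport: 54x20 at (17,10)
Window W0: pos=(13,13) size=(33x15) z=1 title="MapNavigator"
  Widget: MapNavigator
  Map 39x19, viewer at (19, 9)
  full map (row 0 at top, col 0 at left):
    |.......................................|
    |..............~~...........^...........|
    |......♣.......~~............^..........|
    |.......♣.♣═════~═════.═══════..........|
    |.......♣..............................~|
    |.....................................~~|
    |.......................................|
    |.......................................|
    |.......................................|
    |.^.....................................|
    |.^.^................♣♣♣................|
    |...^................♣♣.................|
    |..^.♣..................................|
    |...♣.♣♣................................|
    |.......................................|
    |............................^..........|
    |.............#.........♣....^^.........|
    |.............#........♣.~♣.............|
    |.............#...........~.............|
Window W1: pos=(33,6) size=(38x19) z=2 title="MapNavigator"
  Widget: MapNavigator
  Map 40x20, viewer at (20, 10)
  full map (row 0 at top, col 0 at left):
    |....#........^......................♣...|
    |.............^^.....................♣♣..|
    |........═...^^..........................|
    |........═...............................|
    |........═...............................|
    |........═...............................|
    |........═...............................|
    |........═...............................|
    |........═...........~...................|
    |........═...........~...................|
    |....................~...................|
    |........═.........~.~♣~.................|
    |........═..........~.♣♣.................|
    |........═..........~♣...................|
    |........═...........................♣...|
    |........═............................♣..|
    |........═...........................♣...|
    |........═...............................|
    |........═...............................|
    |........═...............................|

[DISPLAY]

                ┃......═.............................┃
                ┃......═.............................┃
                ┃......═.............................┃
━━━━━━━━━━━━━━━━┃......═.............................┃
pNavigator      ┃......═...........~.................┃
────────────────┃......═...........~.................┃
♣...............┃..................@.................┃
................┃......═.........~.~♣~...............┃
................┃......═..........~.♣♣...............┃
................┃......═..........~♣.................┃
................┃......═...........................♣.┃
............@...┃......═............................♣┃
.............♣♣♣┃......═...........................♣.┃
.............♣♣.┃......═.............................┃
................┗━━━━━━━━━━━━━━━━━━━━━━━━━━━━━━━━━━━━┛
............................┃                         
............................┃                         
━━━━━━━━━━━━━━━━━━━━━━━━━━━━┛                         
                                                      
                                                      


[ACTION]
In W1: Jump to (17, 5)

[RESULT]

                ┃                                    ┃
                ┃ ....#........^.....................┃
                ┃ .............^^....................┃
━━━━━━━━━━━━━━━━┃ ........═...^^.....................┃
pNavigator      ┃ ........═..........................┃
────────────────┃ ........═..........................┃
♣...............┃ ........═........@.................┃
................┃ ........═..........................┃
................┃ ........═..........................┃
................┃ ........═...........~..............┃
................┃ ........═...........~..............┃
............@...┃ ....................~..............┃
.............♣♣♣┃ ........═.........~.~♣~............┃
.............♣♣.┃ ........═..........~.♣♣............┃
................┗━━━━━━━━━━━━━━━━━━━━━━━━━━━━━━━━━━━━┛
............................┃                         
............................┃                         
━━━━━━━━━━━━━━━━━━━━━━━━━━━━┛                         
                                                      
                                                      


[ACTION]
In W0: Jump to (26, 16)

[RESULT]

                ┃                                    ┃
                ┃ ....#........^.....................┃
                ┃ .............^^....................┃
━━━━━━━━━━━━━━━━┃ ........═...^^.....................┃
pNavigator      ┃ ........═..........................┃
────────────────┃ ........═..........................┃
......♣♣........┃ ........═........@.................┃
................┃ ........═..........................┃
................┃ ........═..........................┃
................┃ ........═...........~..............┃
..............^.┃ ........═...........~..............┃
.........♣..@.^^┃ ....................~..............┃
........♣.~♣....┃ ........═.........~.~♣~............┃
...........~....┃ ........═..........~.♣♣............┃
                ┗━━━━━━━━━━━━━━━━━━━━━━━━━━━━━━━━━━━━┛
                            ┃                         
                            ┃                         
━━━━━━━━━━━━━━━━━━━━━━━━━━━━┛                         
                                                      
                                                      


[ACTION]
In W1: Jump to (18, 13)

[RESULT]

                ┃........═...........................┃
                ┃........═...........~...............┃
                ┃........═...........~...............┃
━━━━━━━━━━━━━━━━┃....................~...............┃
pNavigator      ┃........═.........~.~♣~.............┃
────────────────┃........═..........~.♣♣.............┃
......♣♣........┃........═.........@~♣...............┃
................┃........═...........................┃
................┃........═...........................┃
................┃........═...........................┃
..............^.┃........═...........................┃
.........♣..@.^^┃........═...........................┃
........♣.~♣....┃........═...........................┃
...........~....┃                                    ┃
                ┗━━━━━━━━━━━━━━━━━━━━━━━━━━━━━━━━━━━━┛
                            ┃                         
                            ┃                         
━━━━━━━━━━━━━━━━━━━━━━━━━━━━┛                         
                                                      
                                                      


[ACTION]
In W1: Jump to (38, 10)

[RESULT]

                ┃....................                ┃
                ┃....................                ┃
                ┃....................                ┃
━━━━━━━━━━━━━━━━┃....................                ┃
pNavigator      ┃~...................                ┃
────────────────┃~...................                ┃
......♣♣........┃~.................@.                ┃
................┃~♣~.................                ┃
................┃.♣♣.................                ┃
................┃♣...................                ┃
..............^.┃................♣...                ┃
.........♣..@.^^┃.................♣..                ┃
........♣.~♣....┃................♣...                ┃
...........~....┃....................                ┃
                ┗━━━━━━━━━━━━━━━━━━━━━━━━━━━━━━━━━━━━┛
                            ┃                         
                            ┃                         
━━━━━━━━━━━━━━━━━━━━━━━━━━━━┛                         
                                                      
                                                      


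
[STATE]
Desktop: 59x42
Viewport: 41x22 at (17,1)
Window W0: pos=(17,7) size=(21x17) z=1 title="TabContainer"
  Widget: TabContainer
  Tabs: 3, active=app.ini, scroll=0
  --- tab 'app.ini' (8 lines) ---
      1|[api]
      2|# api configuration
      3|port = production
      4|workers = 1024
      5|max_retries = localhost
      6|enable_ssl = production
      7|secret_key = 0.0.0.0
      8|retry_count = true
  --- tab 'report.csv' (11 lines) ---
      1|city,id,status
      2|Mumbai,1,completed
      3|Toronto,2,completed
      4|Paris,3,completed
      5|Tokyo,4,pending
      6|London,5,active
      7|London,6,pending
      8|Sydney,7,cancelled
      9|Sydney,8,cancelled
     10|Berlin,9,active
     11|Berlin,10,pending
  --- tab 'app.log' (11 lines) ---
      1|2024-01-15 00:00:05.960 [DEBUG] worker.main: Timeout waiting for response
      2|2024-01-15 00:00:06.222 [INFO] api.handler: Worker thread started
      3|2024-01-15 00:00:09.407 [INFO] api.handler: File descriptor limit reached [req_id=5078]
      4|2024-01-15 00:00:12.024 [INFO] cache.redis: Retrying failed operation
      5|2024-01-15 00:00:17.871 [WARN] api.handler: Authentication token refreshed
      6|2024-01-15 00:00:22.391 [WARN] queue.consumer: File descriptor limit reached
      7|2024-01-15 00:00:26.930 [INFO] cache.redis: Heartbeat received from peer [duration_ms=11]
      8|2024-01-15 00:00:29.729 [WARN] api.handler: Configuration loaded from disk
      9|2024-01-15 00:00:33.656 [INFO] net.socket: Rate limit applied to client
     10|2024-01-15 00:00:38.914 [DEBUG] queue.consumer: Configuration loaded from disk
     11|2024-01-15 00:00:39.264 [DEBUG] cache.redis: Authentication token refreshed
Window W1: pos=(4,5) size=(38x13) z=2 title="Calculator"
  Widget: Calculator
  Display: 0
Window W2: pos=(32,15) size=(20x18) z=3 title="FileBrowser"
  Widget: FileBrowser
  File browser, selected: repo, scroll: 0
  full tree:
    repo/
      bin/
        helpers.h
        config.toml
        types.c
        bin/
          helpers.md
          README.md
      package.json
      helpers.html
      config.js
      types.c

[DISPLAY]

                                         
                                         
                                         
                                         
━━━━━━━━━━━━━━━━━━━━━━━━┓                
                        ┃                
────────────────────────┨                
                       0┃                
┬───┐                   ┃                
│ ÷ │                   ┃                
┼───┤                   ┃                
│ × │                   ┃                
┼───┤                   ┃                
│ - │                   ┃                
┼───┤          ┏━━━━━━━━━━━━━━━━━━┓      
│ + │          ┃ FileBrowser      ┃      
━━━━━━━━━━━━━━━┠──────────────────┨      
┃secret_key = 0┃> [-] repo/       ┃      
┃retry_count = ┃    [+] bin/      ┃      
┃              ┃    package.json  ┃      
┃              ┃    helpers.html  ┃      
┃              ┃    config.js     ┃      


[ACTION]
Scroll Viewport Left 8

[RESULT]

                                         
                                         
                                         
                                         
━━━━━━━━━━━━━━━━━━━━━━━━━━━━━━━━┓        
culator                         ┃        
────────────────────────────────┨        
                               0┃        
┬───┬───┬───┐                   ┃        
│ 8 │ 9 │ ÷ │                   ┃        
┼───┼───┼───┤                   ┃        
│ 5 │ 6 │ × │                   ┃        
┼───┼───┼───┤                   ┃        
│ 2 │ 3 │ - │                   ┃        
┼───┼───┼───┤          ┏━━━━━━━━━━━━━━━━━
│ . │ = │ + │          ┃ FileBrowser     
━━━━━━━━━━━━━━━━━━━━━━━┠─────────────────
        ┃secret_key = 0┃> [-] repo/      
        ┃retry_count = ┃    [+] bin/     
        ┃              ┃    package.json 
        ┃              ┃    helpers.html 
        ┃              ┃    config.js    


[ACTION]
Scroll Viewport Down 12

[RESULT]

┼───┼───┼───┤                   ┃        
│ 2 │ 3 │ - │                   ┃        
┼───┼───┼───┤          ┏━━━━━━━━━━━━━━━━━
│ . │ = │ + │          ┃ FileBrowser     
━━━━━━━━━━━━━━━━━━━━━━━┠─────────────────
        ┃secret_key = 0┃> [-] repo/      
        ┃retry_count = ┃    [+] bin/     
        ┃              ┃    package.json 
        ┃              ┃    helpers.html 
        ┃              ┃    config.js    
        ┗━━━━━━━━━━━━━━┃    types.c      
                       ┃                 
                       ┃                 
                       ┃                 
                       ┃                 
                       ┃                 
                       ┃                 
                       ┃                 
                       ┃                 
                       ┗━━━━━━━━━━━━━━━━━
                                         
                                         
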